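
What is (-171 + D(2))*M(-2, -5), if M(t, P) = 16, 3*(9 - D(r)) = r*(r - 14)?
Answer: -2464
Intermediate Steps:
D(r) = 9 - r*(-14 + r)/3 (D(r) = 9 - r*(r - 14)/3 = 9 - r*(-14 + r)/3)
(-171 + D(2))*M(-2, -5) = (-171 + (9 - ⅓*2² + (14/3)*2))*16 = (-171 + (9 - ⅓*4 + 28/3))*16 = (-171 + (9 - 4/3 + 28/3))*16 = (-171 + 17)*16 = -154*16 = -2464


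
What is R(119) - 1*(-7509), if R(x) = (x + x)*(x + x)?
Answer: 64153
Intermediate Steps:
R(x) = 4*x**2 (R(x) = (2*x)*(2*x) = 4*x**2)
R(119) - 1*(-7509) = 4*119**2 - 1*(-7509) = 4*14161 + 7509 = 56644 + 7509 = 64153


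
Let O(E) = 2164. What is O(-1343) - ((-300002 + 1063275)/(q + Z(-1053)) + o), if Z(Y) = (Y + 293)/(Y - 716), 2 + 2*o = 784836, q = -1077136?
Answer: -743607330694535/1905452824 ≈ -3.9025e+5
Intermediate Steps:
o = 392417 (o = -1 + (½)*784836 = -1 + 392418 = 392417)
Z(Y) = (293 + Y)/(-716 + Y)
O(-1343) - ((-300002 + 1063275)/(q + Z(-1053)) + o) = 2164 - ((-300002 + 1063275)/(-1077136 + (293 - 1053)/(-716 - 1053)) + 392417) = 2164 - (763273/(-1077136 - 760/(-1769)) + 392417) = 2164 - (763273/(-1077136 - 1/1769*(-760)) + 392417) = 2164 - (763273/(-1077136 + 760/1769) + 392417) = 2164 - (763273/(-1905452824/1769) + 392417) = 2164 - (763273*(-1769/1905452824) + 392417) = 2164 - (-1350229937/1905452824 + 392417) = 2164 - 1*747730730605671/1905452824 = 2164 - 747730730605671/1905452824 = -743607330694535/1905452824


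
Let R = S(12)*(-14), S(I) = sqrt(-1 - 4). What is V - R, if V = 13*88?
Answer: 1144 + 14*I*sqrt(5) ≈ 1144.0 + 31.305*I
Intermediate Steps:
V = 1144
S(I) = I*sqrt(5) (S(I) = sqrt(-5) = I*sqrt(5))
R = -14*I*sqrt(5) (R = (I*sqrt(5))*(-14) = -14*I*sqrt(5) ≈ -31.305*I)
V - R = 1144 - (-14)*I*sqrt(5) = 1144 + 14*I*sqrt(5)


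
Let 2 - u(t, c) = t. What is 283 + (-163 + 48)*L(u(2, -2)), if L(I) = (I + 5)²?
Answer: -2592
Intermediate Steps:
u(t, c) = 2 - t
L(I) = (5 + I)²
283 + (-163 + 48)*L(u(2, -2)) = 283 + (-163 + 48)*(5 + (2 - 1*2))² = 283 - 115*(5 + (2 - 2))² = 283 - 115*(5 + 0)² = 283 - 115*5² = 283 - 115*25 = 283 - 2875 = -2592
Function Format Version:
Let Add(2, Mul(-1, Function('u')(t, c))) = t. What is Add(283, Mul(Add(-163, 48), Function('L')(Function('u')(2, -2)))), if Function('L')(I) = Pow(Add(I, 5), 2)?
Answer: -2592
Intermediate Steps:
Function('u')(t, c) = Add(2, Mul(-1, t))
Function('L')(I) = Pow(Add(5, I), 2)
Add(283, Mul(Add(-163, 48), Function('L')(Function('u')(2, -2)))) = Add(283, Mul(Add(-163, 48), Pow(Add(5, Add(2, Mul(-1, 2))), 2))) = Add(283, Mul(-115, Pow(Add(5, Add(2, -2)), 2))) = Add(283, Mul(-115, Pow(Add(5, 0), 2))) = Add(283, Mul(-115, Pow(5, 2))) = Add(283, Mul(-115, 25)) = Add(283, -2875) = -2592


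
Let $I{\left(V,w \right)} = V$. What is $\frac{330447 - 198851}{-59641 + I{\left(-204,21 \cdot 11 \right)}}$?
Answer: $- \frac{131596}{59845} \approx -2.1989$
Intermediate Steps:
$\frac{330447 - 198851}{-59641 + I{\left(-204,21 \cdot 11 \right)}} = \frac{330447 - 198851}{-59641 - 204} = \frac{131596}{-59845} = 131596 \left(- \frac{1}{59845}\right) = - \frac{131596}{59845}$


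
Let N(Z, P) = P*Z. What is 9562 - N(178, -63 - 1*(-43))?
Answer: 13122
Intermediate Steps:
9562 - N(178, -63 - 1*(-43)) = 9562 - (-63 - 1*(-43))*178 = 9562 - (-63 + 43)*178 = 9562 - (-20)*178 = 9562 - 1*(-3560) = 9562 + 3560 = 13122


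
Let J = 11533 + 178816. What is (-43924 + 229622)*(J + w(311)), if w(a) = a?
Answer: 35405180680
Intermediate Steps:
J = 190349
(-43924 + 229622)*(J + w(311)) = (-43924 + 229622)*(190349 + 311) = 185698*190660 = 35405180680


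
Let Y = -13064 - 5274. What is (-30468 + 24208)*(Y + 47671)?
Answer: -183624580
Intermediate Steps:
Y = -18338
(-30468 + 24208)*(Y + 47671) = (-30468 + 24208)*(-18338 + 47671) = -6260*29333 = -183624580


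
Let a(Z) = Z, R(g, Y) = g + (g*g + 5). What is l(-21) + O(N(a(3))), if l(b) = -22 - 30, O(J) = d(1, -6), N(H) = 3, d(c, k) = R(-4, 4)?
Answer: -35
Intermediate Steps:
R(g, Y) = 5 + g + g² (R(g, Y) = g + (g² + 5) = g + (5 + g²) = 5 + g + g²)
d(c, k) = 17 (d(c, k) = 5 - 4 + (-4)² = 5 - 4 + 16 = 17)
O(J) = 17
l(b) = -52
l(-21) + O(N(a(3))) = -52 + 17 = -35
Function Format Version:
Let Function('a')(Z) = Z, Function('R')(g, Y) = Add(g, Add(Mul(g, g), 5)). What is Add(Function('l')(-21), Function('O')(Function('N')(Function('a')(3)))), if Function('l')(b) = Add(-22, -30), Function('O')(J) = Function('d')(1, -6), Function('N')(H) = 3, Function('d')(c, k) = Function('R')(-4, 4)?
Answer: -35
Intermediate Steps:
Function('R')(g, Y) = Add(5, g, Pow(g, 2)) (Function('R')(g, Y) = Add(g, Add(Pow(g, 2), 5)) = Add(g, Add(5, Pow(g, 2))) = Add(5, g, Pow(g, 2)))
Function('d')(c, k) = 17 (Function('d')(c, k) = Add(5, -4, Pow(-4, 2)) = Add(5, -4, 16) = 17)
Function('O')(J) = 17
Function('l')(b) = -52
Add(Function('l')(-21), Function('O')(Function('N')(Function('a')(3)))) = Add(-52, 17) = -35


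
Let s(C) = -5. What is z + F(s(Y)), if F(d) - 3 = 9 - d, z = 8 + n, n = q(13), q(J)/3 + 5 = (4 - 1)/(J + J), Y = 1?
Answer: 269/26 ≈ 10.346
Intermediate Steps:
q(J) = -15 + 9/(2*J) (q(J) = -15 + 3*((4 - 1)/(J + J)) = -15 + 3*(3/((2*J))) = -15 + 3*(3*(1/(2*J))) = -15 + 3*(3/(2*J)) = -15 + 9/(2*J))
n = -381/26 (n = -15 + (9/2)/13 = -15 + (9/2)*(1/13) = -15 + 9/26 = -381/26 ≈ -14.654)
z = -173/26 (z = 8 - 381/26 = -173/26 ≈ -6.6538)
F(d) = 12 - d (F(d) = 3 + (9 - d) = 12 - d)
z + F(s(Y)) = -173/26 + (12 - 1*(-5)) = -173/26 + (12 + 5) = -173/26 + 17 = 269/26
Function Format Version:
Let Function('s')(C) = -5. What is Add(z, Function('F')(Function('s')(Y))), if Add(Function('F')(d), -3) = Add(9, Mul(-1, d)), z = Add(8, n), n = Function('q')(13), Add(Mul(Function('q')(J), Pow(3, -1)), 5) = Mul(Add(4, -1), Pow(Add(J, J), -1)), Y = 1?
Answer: Rational(269, 26) ≈ 10.346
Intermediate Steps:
Function('q')(J) = Add(-15, Mul(Rational(9, 2), Pow(J, -1))) (Function('q')(J) = Add(-15, Mul(3, Mul(Add(4, -1), Pow(Add(J, J), -1)))) = Add(-15, Mul(3, Mul(3, Pow(Mul(2, J), -1)))) = Add(-15, Mul(3, Mul(3, Mul(Rational(1, 2), Pow(J, -1))))) = Add(-15, Mul(3, Mul(Rational(3, 2), Pow(J, -1)))) = Add(-15, Mul(Rational(9, 2), Pow(J, -1))))
n = Rational(-381, 26) (n = Add(-15, Mul(Rational(9, 2), Pow(13, -1))) = Add(-15, Mul(Rational(9, 2), Rational(1, 13))) = Add(-15, Rational(9, 26)) = Rational(-381, 26) ≈ -14.654)
z = Rational(-173, 26) (z = Add(8, Rational(-381, 26)) = Rational(-173, 26) ≈ -6.6538)
Function('F')(d) = Add(12, Mul(-1, d)) (Function('F')(d) = Add(3, Add(9, Mul(-1, d))) = Add(12, Mul(-1, d)))
Add(z, Function('F')(Function('s')(Y))) = Add(Rational(-173, 26), Add(12, Mul(-1, -5))) = Add(Rational(-173, 26), Add(12, 5)) = Add(Rational(-173, 26), 17) = Rational(269, 26)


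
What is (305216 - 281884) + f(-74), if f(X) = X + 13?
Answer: 23271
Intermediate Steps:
f(X) = 13 + X
(305216 - 281884) + f(-74) = (305216 - 281884) + (13 - 74) = 23332 - 61 = 23271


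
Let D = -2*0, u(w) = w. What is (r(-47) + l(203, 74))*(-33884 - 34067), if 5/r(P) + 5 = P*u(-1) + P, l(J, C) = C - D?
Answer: -4960423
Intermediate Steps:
D = 0
l(J, C) = C (l(J, C) = C - 1*0 = C + 0 = C)
r(P) = -1 (r(P) = 5/(-5 + (P*(-1) + P)) = 5/(-5 + (-P + P)) = 5/(-5 + 0) = 5/(-5) = 5*(-⅕) = -1)
(r(-47) + l(203, 74))*(-33884 - 34067) = (-1 + 74)*(-33884 - 34067) = 73*(-67951) = -4960423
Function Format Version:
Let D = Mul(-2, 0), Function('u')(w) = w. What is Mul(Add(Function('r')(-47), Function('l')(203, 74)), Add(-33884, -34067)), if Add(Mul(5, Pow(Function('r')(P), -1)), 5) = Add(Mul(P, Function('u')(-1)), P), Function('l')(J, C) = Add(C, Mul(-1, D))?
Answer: -4960423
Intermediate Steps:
D = 0
Function('l')(J, C) = C (Function('l')(J, C) = Add(C, Mul(-1, 0)) = Add(C, 0) = C)
Function('r')(P) = -1 (Function('r')(P) = Mul(5, Pow(Add(-5, Add(Mul(P, -1), P)), -1)) = Mul(5, Pow(Add(-5, Add(Mul(-1, P), P)), -1)) = Mul(5, Pow(Add(-5, 0), -1)) = Mul(5, Pow(-5, -1)) = Mul(5, Rational(-1, 5)) = -1)
Mul(Add(Function('r')(-47), Function('l')(203, 74)), Add(-33884, -34067)) = Mul(Add(-1, 74), Add(-33884, -34067)) = Mul(73, -67951) = -4960423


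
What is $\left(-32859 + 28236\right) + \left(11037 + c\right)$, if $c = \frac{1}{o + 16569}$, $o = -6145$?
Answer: $\frac{66859537}{10424} \approx 6414.0$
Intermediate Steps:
$c = \frac{1}{10424}$ ($c = \frac{1}{-6145 + 16569} = \frac{1}{10424} \approx 9.5933 \cdot 10^{-5}$)
$\left(-32859 + 28236\right) + \left(11037 + c\right) = \left(-32859 + 28236\right) + \left(11037 + \frac{1}{10424}\right) = -4623 + \frac{115049689}{10424} = \frac{66859537}{10424}$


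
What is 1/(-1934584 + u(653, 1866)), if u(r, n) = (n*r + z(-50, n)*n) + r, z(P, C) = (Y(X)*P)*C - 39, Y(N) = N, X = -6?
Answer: 1/1043798593 ≈ 9.5804e-10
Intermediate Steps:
z(P, C) = -39 - 6*C*P (z(P, C) = (-6*P)*C - 39 = -6*C*P - 39 = -39 - 6*C*P)
u(r, n) = r + n*r + n*(-39 + 300*n) (u(r, n) = (n*r + (-39 - 6*n*(-50))*n) + r = (n*r + (-39 + 300*n)*n) + r = (n*r + n*(-39 + 300*n)) + r = r + n*r + n*(-39 + 300*n))
1/(-1934584 + u(653, 1866)) = 1/(-1934584 + (653 + 1866*653 + 3*1866*(-13 + 100*1866))) = 1/(-1934584 + (653 + 1218498 + 3*1866*(-13 + 186600))) = 1/(-1934584 + (653 + 1218498 + 3*1866*186587)) = 1/(-1934584 + (653 + 1218498 + 1044514026)) = 1/(-1934584 + 1045733177) = 1/1043798593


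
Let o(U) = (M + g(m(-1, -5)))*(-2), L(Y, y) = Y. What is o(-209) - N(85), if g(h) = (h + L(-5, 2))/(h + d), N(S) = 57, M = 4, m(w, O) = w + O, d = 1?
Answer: -347/5 ≈ -69.400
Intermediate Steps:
m(w, O) = O + w
g(h) = (-5 + h)/(1 + h) (g(h) = (h - 5)/(h + 1) = (-5 + h)/(1 + h))
o(U) = -62/5 (o(U) = (4 + (-5 + (-5 - 1))/(1 + (-5 - 1)))*(-2) = (4 + (-5 - 6)/(1 - 6))*(-2) = (4 - 11/(-5))*(-2) = (4 - 1/5*(-11))*(-2) = (4 + 11/5)*(-2) = (31/5)*(-2) = -62/5)
o(-209) - N(85) = -62/5 - 1*57 = -62/5 - 57 = -347/5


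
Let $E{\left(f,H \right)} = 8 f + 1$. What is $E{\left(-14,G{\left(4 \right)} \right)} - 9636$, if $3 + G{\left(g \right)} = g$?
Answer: $-9747$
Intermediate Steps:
$G{\left(g \right)} = -3 + g$
$E{\left(f,H \right)} = 1 + 8 f$
$E{\left(-14,G{\left(4 \right)} \right)} - 9636 = \left(1 + 8 \left(-14\right)\right) - 9636 = \left(1 - 112\right) - 9636 = -111 - 9636 = -9747$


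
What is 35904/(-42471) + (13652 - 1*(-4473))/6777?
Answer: 1772611/969111 ≈ 1.8291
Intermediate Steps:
35904/(-42471) + (13652 - 1*(-4473))/6777 = 35904*(-1/42471) + (13652 + 4473)*(1/6777) = -1088/1287 + 18125*(1/6777) = -1088/1287 + 18125/6777 = 1772611/969111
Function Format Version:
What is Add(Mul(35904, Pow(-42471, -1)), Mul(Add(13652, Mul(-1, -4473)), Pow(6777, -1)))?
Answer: Rational(1772611, 969111) ≈ 1.8291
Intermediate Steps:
Add(Mul(35904, Pow(-42471, -1)), Mul(Add(13652, Mul(-1, -4473)), Pow(6777, -1))) = Add(Mul(35904, Rational(-1, 42471)), Mul(Add(13652, 4473), Rational(1, 6777))) = Add(Rational(-1088, 1287), Mul(18125, Rational(1, 6777))) = Add(Rational(-1088, 1287), Rational(18125, 6777)) = Rational(1772611, 969111)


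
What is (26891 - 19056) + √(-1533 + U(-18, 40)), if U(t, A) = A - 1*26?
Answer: 7835 + 7*I*√31 ≈ 7835.0 + 38.974*I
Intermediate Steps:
U(t, A) = -26 + A (U(t, A) = A - 26 = -26 + A)
(26891 - 19056) + √(-1533 + U(-18, 40)) = (26891 - 19056) + √(-1533 + (-26 + 40)) = 7835 + √(-1533 + 14) = 7835 + √(-1519) = 7835 + 7*I*√31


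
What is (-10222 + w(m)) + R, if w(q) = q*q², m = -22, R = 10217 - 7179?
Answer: -17832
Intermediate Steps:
R = 3038
w(q) = q³
(-10222 + w(m)) + R = (-10222 + (-22)³) + 3038 = (-10222 - 10648) + 3038 = -20870 + 3038 = -17832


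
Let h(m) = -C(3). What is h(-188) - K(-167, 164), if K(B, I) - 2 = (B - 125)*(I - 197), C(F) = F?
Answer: -9641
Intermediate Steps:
K(B, I) = 2 + (-197 + I)*(-125 + B) (K(B, I) = 2 + (B - 125)*(I - 197) = 2 + (-125 + B)*(-197 + I) = 2 + (-197 + I)*(-125 + B))
h(m) = -3 (h(m) = -1*3 = -3)
h(-188) - K(-167, 164) = -3 - (24627 - 197*(-167) - 125*164 - 167*164) = -3 - (24627 + 32899 - 20500 - 27388) = -3 - 1*9638 = -3 - 9638 = -9641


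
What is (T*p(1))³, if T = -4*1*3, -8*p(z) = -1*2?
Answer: -27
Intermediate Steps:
p(z) = ¼ (p(z) = -(-1)*2/8 = -⅛*(-2) = ¼)
T = -12 (T = -4*3 = -12)
(T*p(1))³ = (-12*¼)³ = (-3)³ = -27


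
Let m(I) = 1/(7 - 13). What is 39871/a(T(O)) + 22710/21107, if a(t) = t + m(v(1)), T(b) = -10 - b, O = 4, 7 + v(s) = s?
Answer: -5047412832/1794095 ≈ -2813.3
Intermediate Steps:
v(s) = -7 + s
m(I) = -⅙ (m(I) = 1/(-6) = -⅙)
a(t) = -⅙ + t (a(t) = t - ⅙ = -⅙ + t)
39871/a(T(O)) + 22710/21107 = 39871/(-⅙ + (-10 - 1*4)) + 22710/21107 = 39871/(-⅙ + (-10 - 4)) + 22710*(1/21107) = 39871/(-⅙ - 14) + 22710/21107 = 39871/(-85/6) + 22710/21107 = 39871*(-6/85) + 22710/21107 = -239226/85 + 22710/21107 = -5047412832/1794095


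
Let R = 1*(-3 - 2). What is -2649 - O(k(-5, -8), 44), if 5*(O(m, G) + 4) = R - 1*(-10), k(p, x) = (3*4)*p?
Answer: -2646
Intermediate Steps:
R = -5 (R = 1*(-5) = -5)
k(p, x) = 12*p
O(m, G) = -3 (O(m, G) = -4 + (-5 - 1*(-10))/5 = -4 + (-5 + 10)/5 = -4 + (⅕)*5 = -4 + 1 = -3)
-2649 - O(k(-5, -8), 44) = -2649 - 1*(-3) = -2649 + 3 = -2646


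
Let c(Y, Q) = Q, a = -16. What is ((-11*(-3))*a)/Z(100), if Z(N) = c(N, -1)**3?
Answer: 528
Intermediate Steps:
Z(N) = -1 (Z(N) = (-1)**3 = -1)
((-11*(-3))*a)/Z(100) = (-11*(-3)*(-16))/(-1) = (33*(-16))*(-1) = -528*(-1) = 528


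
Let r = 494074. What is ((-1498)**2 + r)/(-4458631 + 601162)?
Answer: -391154/551067 ≈ -0.70981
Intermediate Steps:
((-1498)**2 + r)/(-4458631 + 601162) = ((-1498)**2 + 494074)/(-4458631 + 601162) = (2244004 + 494074)/(-3857469) = 2738078*(-1/3857469) = -391154/551067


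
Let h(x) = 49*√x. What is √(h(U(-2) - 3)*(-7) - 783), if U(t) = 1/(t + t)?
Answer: √(-3132 - 686*I*√13)/2 ≈ 10.362 - 29.839*I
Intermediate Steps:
U(t) = 1/(2*t)
√(h(U(-2) - 3)*(-7) - 783) = √((49*√((½)/(-2) - 3))*(-7) - 783) = √((49*√((½)*(-½) - 3))*(-7) - 783) = √((49*√(-¼ - 3))*(-7) - 783) = √((49*√(-13/4))*(-7) - 783) = √((49*(I*√13/2))*(-7) - 783) = √((49*I*√13/2)*(-7) - 783) = √(-343*I*√13/2 - 783) = √(-783 - 343*I*√13/2)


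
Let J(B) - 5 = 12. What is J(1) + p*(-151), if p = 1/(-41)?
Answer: 848/41 ≈ 20.683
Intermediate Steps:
J(B) = 17 (J(B) = 5 + 12 = 17)
p = -1/41 ≈ -0.024390
J(1) + p*(-151) = 17 - 1/41*(-151) = 17 + 151/41 = 848/41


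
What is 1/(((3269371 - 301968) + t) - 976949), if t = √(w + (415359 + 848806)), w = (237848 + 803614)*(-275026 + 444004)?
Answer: 1990454/3785921696115 - √175985430001/3785921696115 ≈ 4.1494e-7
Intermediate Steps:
w = 175984165836 (w = 1041462*168978 = 175984165836)
t = √175985430001 (t = √(175984165836 + (415359 + 848806)) = √(175984165836 + 1264165) = √175985430001 ≈ 4.1951e+5)
1/(((3269371 - 301968) + t) - 976949) = 1/(((3269371 - 301968) + √175985430001) - 976949) = 1/((2967403 + √175985430001) - 976949) = 1/(1990454 + √175985430001)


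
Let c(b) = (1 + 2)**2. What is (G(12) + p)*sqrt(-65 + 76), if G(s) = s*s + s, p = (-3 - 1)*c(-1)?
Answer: 120*sqrt(11) ≈ 398.00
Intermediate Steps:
c(b) = 9 (c(b) = 3**2 = 9)
p = -36 (p = (-3 - 1)*9 = -4*9 = -36)
G(s) = s + s**2 (G(s) = s**2 + s = s + s**2)
(G(12) + p)*sqrt(-65 + 76) = (12*(1 + 12) - 36)*sqrt(-65 + 76) = (12*13 - 36)*sqrt(11) = (156 - 36)*sqrt(11) = 120*sqrt(11)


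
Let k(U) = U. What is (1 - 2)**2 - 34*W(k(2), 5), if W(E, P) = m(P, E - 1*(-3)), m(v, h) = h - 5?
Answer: 1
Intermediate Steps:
m(v, h) = -5 + h
W(E, P) = -2 + E (W(E, P) = -5 + (E - 1*(-3)) = -5 + (E + 3) = -5 + (3 + E) = -2 + E)
(1 - 2)**2 - 34*W(k(2), 5) = (1 - 2)**2 - 34*(-2 + 2) = (-1)**2 - 34*0 = 1 + 0 = 1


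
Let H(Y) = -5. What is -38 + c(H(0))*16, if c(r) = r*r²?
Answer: -2038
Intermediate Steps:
c(r) = r³
-38 + c(H(0))*16 = -38 + (-5)³*16 = -38 - 125*16 = -38 - 2000 = -2038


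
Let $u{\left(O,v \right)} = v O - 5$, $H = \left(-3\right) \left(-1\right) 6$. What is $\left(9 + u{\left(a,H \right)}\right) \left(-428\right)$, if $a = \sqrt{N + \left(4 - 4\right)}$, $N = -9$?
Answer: $-1712 - 23112 i \approx -1712.0 - 23112.0 i$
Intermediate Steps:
$a = 3 i$ ($a = \sqrt{-9 + \left(4 - 4\right)} = \sqrt{-9 + 0} = \sqrt{-9} = 3 i \approx 3.0 i$)
$H = 18$ ($H = 3 \cdot 6 = 18$)
$u{\left(O,v \right)} = -5 + O v$ ($u{\left(O,v \right)} = O v - 5 = -5 + O v$)
$\left(9 + u{\left(a,H \right)}\right) \left(-428\right) = \left(9 - \left(5 - 3 i 18\right)\right) \left(-428\right) = \left(9 - \left(5 - 54 i\right)\right) \left(-428\right) = \left(4 + 54 i\right) \left(-428\right) = -1712 - 23112 i$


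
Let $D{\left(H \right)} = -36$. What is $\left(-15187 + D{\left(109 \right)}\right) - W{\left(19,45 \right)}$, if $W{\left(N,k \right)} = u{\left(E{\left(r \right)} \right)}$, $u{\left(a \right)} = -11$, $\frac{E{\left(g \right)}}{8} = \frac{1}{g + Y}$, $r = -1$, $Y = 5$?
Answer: $-15212$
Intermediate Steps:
$E{\left(g \right)} = \frac{8}{5 + g}$ ($E{\left(g \right)} = \frac{8}{g + 5} = \frac{8}{5 + g}$)
$W{\left(N,k \right)} = -11$
$\left(-15187 + D{\left(109 \right)}\right) - W{\left(19,45 \right)} = \left(-15187 - 36\right) - -11 = -15223 + 11 = -15212$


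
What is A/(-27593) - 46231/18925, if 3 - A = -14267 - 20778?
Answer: -1938935383/522197525 ≈ -3.7130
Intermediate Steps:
A = 35048 (A = 3 - (-14267 - 20778) = 3 - 1*(-35045) = 3 + 35045 = 35048)
A/(-27593) - 46231/18925 = 35048/(-27593) - 46231/18925 = 35048*(-1/27593) - 46231*1/18925 = -35048/27593 - 46231/18925 = -1938935383/522197525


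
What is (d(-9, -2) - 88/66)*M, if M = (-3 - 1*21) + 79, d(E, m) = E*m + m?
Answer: 2420/3 ≈ 806.67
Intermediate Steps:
d(E, m) = m + E*m
M = 55 (M = (-3 - 21) + 79 = -24 + 79 = 55)
(d(-9, -2) - 88/66)*M = (-2*(1 - 9) - 88/66)*55 = (-2*(-8) - 88*1/66)*55 = (16 - 4/3)*55 = (44/3)*55 = 2420/3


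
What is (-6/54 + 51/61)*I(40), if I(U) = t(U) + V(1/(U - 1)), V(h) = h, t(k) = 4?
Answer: 62486/21411 ≈ 2.9184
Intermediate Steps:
I(U) = 4 + 1/(-1 + U) (I(U) = 4 + 1/(U - 1) = 4 + 1/(-1 + U))
(-6/54 + 51/61)*I(40) = (-6/54 + 51/61)*((-3 + 4*40)/(-1 + 40)) = (-6*1/54 + 51*(1/61))*((-3 + 160)/39) = (-⅑ + 51/61)*((1/39)*157) = (398/549)*(157/39) = 62486/21411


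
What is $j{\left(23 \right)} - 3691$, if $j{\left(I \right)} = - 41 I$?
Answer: $-4634$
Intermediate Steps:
$j{\left(23 \right)} - 3691 = \left(-41\right) 23 - 3691 = -943 - 3691 = -4634$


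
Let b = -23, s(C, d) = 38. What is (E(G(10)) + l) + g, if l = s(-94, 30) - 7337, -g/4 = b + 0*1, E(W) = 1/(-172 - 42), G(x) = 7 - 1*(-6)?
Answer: -1542299/214 ≈ -7207.0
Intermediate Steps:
G(x) = 13 (G(x) = 7 + 6 = 13)
E(W) = -1/214 (E(W) = 1/(-214) = -1/214)
g = 92 (g = -4*(-23 + 0*1) = -4*(-23 + 0) = -4*(-23) = 92)
l = -7299 (l = 38 - 7337 = -7299)
(E(G(10)) + l) + g = (-1/214 - 7299) + 92 = -1561987/214 + 92 = -1542299/214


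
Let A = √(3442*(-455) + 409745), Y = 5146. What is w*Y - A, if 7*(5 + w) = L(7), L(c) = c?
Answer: -20584 - 3*I*√128485 ≈ -20584.0 - 1075.3*I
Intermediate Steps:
w = -4 (w = -5 + (⅐)*7 = -5 + 1 = -4)
A = 3*I*√128485 (A = √(-1566110 + 409745) = √(-1156365) = 3*I*√128485 ≈ 1075.3*I)
w*Y - A = -4*5146 - 3*I*√128485 = -20584 - 3*I*√128485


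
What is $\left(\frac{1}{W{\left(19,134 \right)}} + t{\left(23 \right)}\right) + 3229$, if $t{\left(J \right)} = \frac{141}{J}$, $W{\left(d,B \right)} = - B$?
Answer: $\frac{9970649}{3082} \approx 3235.1$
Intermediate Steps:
$\left(\frac{1}{W{\left(19,134 \right)}} + t{\left(23 \right)}\right) + 3229 = \left(\frac{1}{\left(-1\right) 134} + \frac{141}{23}\right) + 3229 = \left(\frac{1}{-134} + 141 \cdot \frac{1}{23}\right) + 3229 = \left(- \frac{1}{134} + \frac{141}{23}\right) + 3229 = \frac{18871}{3082} + 3229 = \frac{9970649}{3082}$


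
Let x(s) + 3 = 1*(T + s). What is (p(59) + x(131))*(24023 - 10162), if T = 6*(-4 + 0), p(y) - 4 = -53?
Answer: 762355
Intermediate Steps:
p(y) = -49 (p(y) = 4 - 53 = -49)
T = -24 (T = 6*(-4) = -24)
x(s) = -27 + s (x(s) = -3 + 1*(-24 + s) = -3 + (-24 + s) = -27 + s)
(p(59) + x(131))*(24023 - 10162) = (-49 + (-27 + 131))*(24023 - 10162) = (-49 + 104)*13861 = 55*13861 = 762355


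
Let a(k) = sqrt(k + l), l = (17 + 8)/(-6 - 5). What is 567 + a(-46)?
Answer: 567 + 3*I*sqrt(649)/11 ≈ 567.0 + 6.9479*I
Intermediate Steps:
l = -25/11 (l = 25/(-11) = 25*(-1/11) = -25/11 ≈ -2.2727)
a(k) = sqrt(-25/11 + k) (a(k) = sqrt(k - 25/11) = sqrt(-25/11 + k))
567 + a(-46) = 567 + sqrt(-275 + 121*(-46))/11 = 567 + sqrt(-275 - 5566)/11 = 567 + sqrt(-5841)/11 = 567 + (3*I*sqrt(649))/11 = 567 + 3*I*sqrt(649)/11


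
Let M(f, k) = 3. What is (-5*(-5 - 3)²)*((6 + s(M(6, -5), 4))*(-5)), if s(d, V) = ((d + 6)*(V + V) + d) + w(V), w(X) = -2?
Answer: 126400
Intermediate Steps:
s(d, V) = -2 + d + 2*V*(6 + d) (s(d, V) = ((d + 6)*(V + V) + d) - 2 = ((6 + d)*(2*V) + d) - 2 = (2*V*(6 + d) + d) - 2 = (d + 2*V*(6 + d)) - 2 = -2 + d + 2*V*(6 + d))
(-5*(-5 - 3)²)*((6 + s(M(6, -5), 4))*(-5)) = (-5*(-5 - 3)²)*((6 + (-2 + 3 + 12*4 + 2*4*3))*(-5)) = (-5*(-8)²)*((6 + (-2 + 3 + 48 + 24))*(-5)) = (-5*64)*((6 + 73)*(-5)) = -25280*(-5) = -320*(-395) = 126400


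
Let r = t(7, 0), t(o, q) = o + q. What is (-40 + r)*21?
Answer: -693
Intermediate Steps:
r = 7 (r = 7 + 0 = 7)
(-40 + r)*21 = (-40 + 7)*21 = -33*21 = -693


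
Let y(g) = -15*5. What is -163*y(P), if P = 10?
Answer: 12225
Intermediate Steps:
y(g) = -75
-163*y(P) = -163*(-75) = 12225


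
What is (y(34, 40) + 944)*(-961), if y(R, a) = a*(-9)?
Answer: -561224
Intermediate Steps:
y(R, a) = -9*a
(y(34, 40) + 944)*(-961) = (-9*40 + 944)*(-961) = (-360 + 944)*(-961) = 584*(-961) = -561224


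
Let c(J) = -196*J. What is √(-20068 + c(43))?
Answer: 4*I*√1781 ≈ 168.81*I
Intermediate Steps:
√(-20068 + c(43)) = √(-20068 - 196*43) = √(-20068 - 8428) = √(-28496) = 4*I*√1781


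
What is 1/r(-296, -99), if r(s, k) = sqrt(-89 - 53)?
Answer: -I*sqrt(142)/142 ≈ -0.083918*I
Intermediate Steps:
r(s, k) = I*sqrt(142) (r(s, k) = sqrt(-142) = I*sqrt(142))
1/r(-296, -99) = 1/(I*sqrt(142)) = -I*sqrt(142)/142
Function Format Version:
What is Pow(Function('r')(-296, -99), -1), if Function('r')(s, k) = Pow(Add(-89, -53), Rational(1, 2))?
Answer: Mul(Rational(-1, 142), I, Pow(142, Rational(1, 2))) ≈ Mul(-0.083918, I)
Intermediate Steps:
Function('r')(s, k) = Mul(I, Pow(142, Rational(1, 2))) (Function('r')(s, k) = Pow(-142, Rational(1, 2)) = Mul(I, Pow(142, Rational(1, 2))))
Pow(Function('r')(-296, -99), -1) = Pow(Mul(I, Pow(142, Rational(1, 2))), -1) = Mul(Rational(-1, 142), I, Pow(142, Rational(1, 2)))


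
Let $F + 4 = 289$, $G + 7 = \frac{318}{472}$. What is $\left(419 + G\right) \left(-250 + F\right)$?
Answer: $\frac{3408685}{236} \approx 14444.0$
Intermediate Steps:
$G = - \frac{1493}{236}$ ($G = -7 + \frac{318}{472} = -7 + 318 \cdot \frac{1}{472} = -7 + \frac{159}{236} = - \frac{1493}{236} \approx -6.3263$)
$F = 285$ ($F = -4 + 289 = 285$)
$\left(419 + G\right) \left(-250 + F\right) = \left(419 - \frac{1493}{236}\right) \left(-250 + 285\right) = \frac{97391}{236} \cdot 35 = \frac{3408685}{236}$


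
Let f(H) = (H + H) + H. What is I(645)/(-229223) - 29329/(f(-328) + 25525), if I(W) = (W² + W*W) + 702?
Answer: -27159448199/5625361643 ≈ -4.8280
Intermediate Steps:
f(H) = 3*H (f(H) = 2*H + H = 3*H)
I(W) = 702 + 2*W² (I(W) = (W² + W²) + 702 = 2*W² + 702 = 702 + 2*W²)
I(645)/(-229223) - 29329/(f(-328) + 25525) = (702 + 2*645²)/(-229223) - 29329/(3*(-328) + 25525) = (702 + 2*416025)*(-1/229223) - 29329/(-984 + 25525) = (702 + 832050)*(-1/229223) - 29329/24541 = 832752*(-1/229223) - 29329*1/24541 = -832752/229223 - 29329/24541 = -27159448199/5625361643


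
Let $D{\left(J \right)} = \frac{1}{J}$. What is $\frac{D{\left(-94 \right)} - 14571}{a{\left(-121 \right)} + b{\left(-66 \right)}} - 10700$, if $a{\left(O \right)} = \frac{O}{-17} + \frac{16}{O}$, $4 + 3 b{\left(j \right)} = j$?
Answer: $- \frac{93015856975}{9483002} \approx -9808.7$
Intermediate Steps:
$b{\left(j \right)} = - \frac{4}{3} + \frac{j}{3}$
$a{\left(O \right)} = \frac{16}{O} - \frac{O}{17}$ ($a{\left(O \right)} = O \left(- \frac{1}{17}\right) + \frac{16}{O} = - \frac{O}{17} + \frac{16}{O} = \frac{16}{O} - \frac{O}{17}$)
$\frac{D{\left(-94 \right)} - 14571}{a{\left(-121 \right)} + b{\left(-66 \right)}} - 10700 = \frac{\frac{1}{-94} - 14571}{\left(\frac{16}{-121} - - \frac{121}{17}\right) + \left(- \frac{4}{3} + \frac{1}{3} \left(-66\right)\right)} - 10700 = \frac{- \frac{1}{94} - 14571}{\left(16 \left(- \frac{1}{121}\right) + \frac{121}{17}\right) - \frac{70}{3}} - 10700 = - \frac{1369675}{94 \left(\left(- \frac{16}{121} + \frac{121}{17}\right) - \frac{70}{3}\right)} - 10700 = - \frac{1369675}{94 \left(\frac{14369}{2057} - \frac{70}{3}\right)} - 10700 = - \frac{1369675}{94 \left(- \frac{100883}{6171}\right)} - 10700 = \left(- \frac{1369675}{94}\right) \left(- \frac{6171}{100883}\right) - 10700 = \frac{8452264425}{9483002} - 10700 = - \frac{93015856975}{9483002}$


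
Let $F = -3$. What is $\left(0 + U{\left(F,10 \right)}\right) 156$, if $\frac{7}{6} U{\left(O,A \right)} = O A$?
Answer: $- \frac{28080}{7} \approx -4011.4$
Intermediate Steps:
$U{\left(O,A \right)} = \frac{6 A O}{7}$ ($U{\left(O,A \right)} = \frac{6 O A}{7} = \frac{6 A O}{7}$)
$\left(0 + U{\left(F,10 \right)}\right) 156 = \left(0 + \frac{6}{7} \cdot 10 \left(-3\right)\right) 156 = \left(0 - \frac{180}{7}\right) 156 = \left(- \frac{180}{7}\right) 156 = - \frac{28080}{7}$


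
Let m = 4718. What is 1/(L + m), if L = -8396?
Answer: -1/3678 ≈ -0.00027189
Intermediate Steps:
1/(L + m) = 1/(-8396 + 4718) = 1/(-3678) = -1/3678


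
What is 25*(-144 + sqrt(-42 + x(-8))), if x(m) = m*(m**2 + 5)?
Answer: -3600 + 75*I*sqrt(66) ≈ -3600.0 + 609.3*I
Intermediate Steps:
x(m) = m*(5 + m**2)
25*(-144 + sqrt(-42 + x(-8))) = 25*(-144 + sqrt(-42 - 8*(5 + (-8)**2))) = 25*(-144 + sqrt(-42 - 8*(5 + 64))) = 25*(-144 + sqrt(-42 - 8*69)) = 25*(-144 + sqrt(-42 - 552)) = 25*(-144 + sqrt(-594)) = 25*(-144 + 3*I*sqrt(66)) = -3600 + 75*I*sqrt(66)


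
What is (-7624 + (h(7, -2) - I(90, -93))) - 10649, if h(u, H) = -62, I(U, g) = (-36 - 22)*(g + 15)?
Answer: -22859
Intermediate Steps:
I(U, g) = -870 - 58*g (I(U, g) = -58*(15 + g) = -870 - 58*g)
(-7624 + (h(7, -2) - I(90, -93))) - 10649 = (-7624 + (-62 - (-870 - 58*(-93)))) - 10649 = (-7624 + (-62 - (-870 + 5394))) - 10649 = (-7624 + (-62 - 1*4524)) - 10649 = (-7624 + (-62 - 4524)) - 10649 = (-7624 - 4586) - 10649 = -12210 - 10649 = -22859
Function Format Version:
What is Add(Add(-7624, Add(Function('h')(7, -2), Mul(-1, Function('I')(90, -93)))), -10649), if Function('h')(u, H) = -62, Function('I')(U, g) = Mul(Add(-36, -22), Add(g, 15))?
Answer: -22859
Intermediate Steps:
Function('I')(U, g) = Add(-870, Mul(-58, g)) (Function('I')(U, g) = Mul(-58, Add(15, g)) = Add(-870, Mul(-58, g)))
Add(Add(-7624, Add(Function('h')(7, -2), Mul(-1, Function('I')(90, -93)))), -10649) = Add(Add(-7624, Add(-62, Mul(-1, Add(-870, Mul(-58, -93))))), -10649) = Add(Add(-7624, Add(-62, Mul(-1, Add(-870, 5394)))), -10649) = Add(Add(-7624, Add(-62, Mul(-1, 4524))), -10649) = Add(Add(-7624, Add(-62, -4524)), -10649) = Add(Add(-7624, -4586), -10649) = Add(-12210, -10649) = -22859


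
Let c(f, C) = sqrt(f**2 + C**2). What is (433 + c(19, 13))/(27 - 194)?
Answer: -433/167 - sqrt(530)/167 ≈ -2.7307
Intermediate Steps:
c(f, C) = sqrt(C**2 + f**2)
(433 + c(19, 13))/(27 - 194) = (433 + sqrt(13**2 + 19**2))/(27 - 194) = (433 + sqrt(169 + 361))/(-167) = (433 + sqrt(530))*(-1/167) = -433/167 - sqrt(530)/167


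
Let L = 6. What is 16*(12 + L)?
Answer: 288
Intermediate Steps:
16*(12 + L) = 16*(12 + 6) = 16*18 = 288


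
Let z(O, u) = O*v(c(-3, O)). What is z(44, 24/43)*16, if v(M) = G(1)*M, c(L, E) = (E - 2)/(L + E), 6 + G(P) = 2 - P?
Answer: -147840/41 ≈ -3605.9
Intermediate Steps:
G(P) = -4 - P (G(P) = -6 + (2 - P) = -4 - P)
c(L, E) = (-2 + E)/(E + L)
v(M) = -5*M (v(M) = (-4 - 1*1)*M = (-4 - 1)*M = -5*M)
z(O, u) = -5*O*(-2 + O)/(-3 + O) (z(O, u) = O*(-5*(-2 + O)/(O - 3)) = O*(-5*(-2 + O)/(-3 + O)) = -5*O*(-2 + O)/(-3 + O))
z(44, 24/43)*16 = (5*44*(2 - 1*44)/(-3 + 44))*16 = (5*44*(2 - 44)/41)*16 = (5*44*(1/41)*(-42))*16 = -9240/41*16 = -147840/41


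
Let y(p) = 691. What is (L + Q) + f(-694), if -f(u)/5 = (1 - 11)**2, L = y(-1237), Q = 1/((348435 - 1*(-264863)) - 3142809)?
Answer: 483136600/2529511 ≈ 191.00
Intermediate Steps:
Q = -1/2529511 (Q = 1/((348435 + 264863) - 3142809) = 1/(613298 - 3142809) = 1/(-2529511) = -1/2529511 ≈ -3.9533e-7)
L = 691
f(u) = -500 (f(u) = -5*(1 - 11)**2 = -5*(-10)**2 = -5*100 = -500)
(L + Q) + f(-694) = (691 - 1/2529511) - 500 = 1747892100/2529511 - 500 = 483136600/2529511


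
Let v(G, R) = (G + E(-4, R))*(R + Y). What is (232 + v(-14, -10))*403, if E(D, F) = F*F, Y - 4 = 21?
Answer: 613366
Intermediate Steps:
Y = 25 (Y = 4 + 21 = 25)
E(D, F) = F²
v(G, R) = (25 + R)*(G + R²) (v(G, R) = (G + R²)*(R + 25) = (G + R²)*(25 + R) = (25 + R)*(G + R²))
(232 + v(-14, -10))*403 = (232 + ((-10)³ + 25*(-14) + 25*(-10)² - 14*(-10)))*403 = (232 + (-1000 - 350 + 25*100 + 140))*403 = (232 + (-1000 - 350 + 2500 + 140))*403 = (232 + 1290)*403 = 1522*403 = 613366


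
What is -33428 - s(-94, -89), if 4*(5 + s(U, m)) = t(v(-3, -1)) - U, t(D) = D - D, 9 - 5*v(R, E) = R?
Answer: -66893/2 ≈ -33447.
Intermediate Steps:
v(R, E) = 9/5 - R/5
t(D) = 0
s(U, m) = -5 - U/4 (s(U, m) = -5 + (0 - U)/4 = -5 + (-U)/4 = -5 - U/4)
-33428 - s(-94, -89) = -33428 - (-5 - ¼*(-94)) = -33428 - (-5 + 47/2) = -33428 - 1*37/2 = -33428 - 37/2 = -66893/2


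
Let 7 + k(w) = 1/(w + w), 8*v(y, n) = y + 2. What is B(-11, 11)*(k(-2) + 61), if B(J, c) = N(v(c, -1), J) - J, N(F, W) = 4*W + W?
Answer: -2365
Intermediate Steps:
v(y, n) = ¼ + y/8 (v(y, n) = (y + 2)/8 = (2 + y)/8 = ¼ + y/8)
N(F, W) = 5*W
B(J, c) = 4*J (B(J, c) = 5*J - J = 4*J)
k(w) = -7 + 1/(2*w) (k(w) = -7 + 1/(w + w) = -7 + 1/(2*w))
B(-11, 11)*(k(-2) + 61) = (4*(-11))*((-7 + (½)/(-2)) + 61) = -44*((-7 + (½)*(-½)) + 61) = -44*((-7 - ¼) + 61) = -44*(-29/4 + 61) = -44*215/4 = -2365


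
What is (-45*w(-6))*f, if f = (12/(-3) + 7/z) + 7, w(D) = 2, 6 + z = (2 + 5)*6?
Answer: -575/2 ≈ -287.50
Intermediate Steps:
z = 36 (z = -6 + (2 + 5)*6 = -6 + 7*6 = -6 + 42 = 36)
f = 115/36 (f = (12/(-3) + 7/36) + 7 = (12*(-⅓) + 7*(1/36)) + 7 = (-4 + 7/36) + 7 = -137/36 + 7 = 115/36 ≈ 3.1944)
(-45*w(-6))*f = -45*2*(115/36) = -90*115/36 = -575/2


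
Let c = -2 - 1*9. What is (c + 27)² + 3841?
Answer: 4097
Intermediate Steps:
c = -11 (c = -2 - 9 = -11)
(c + 27)² + 3841 = (-11 + 27)² + 3841 = 16² + 3841 = 256 + 3841 = 4097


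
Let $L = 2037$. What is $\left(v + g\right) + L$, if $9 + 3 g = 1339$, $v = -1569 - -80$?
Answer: $\frac{2974}{3} \approx 991.33$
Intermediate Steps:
$v = -1489$ ($v = -1569 + 80 = -1489$)
$g = \frac{1330}{3}$ ($g = -3 + \frac{1}{3} \cdot 1339 = -3 + \frac{1339}{3} = \frac{1330}{3} \approx 443.33$)
$\left(v + g\right) + L = \left(-1489 + \frac{1330}{3}\right) + 2037 = - \frac{3137}{3} + 2037 = \frac{2974}{3}$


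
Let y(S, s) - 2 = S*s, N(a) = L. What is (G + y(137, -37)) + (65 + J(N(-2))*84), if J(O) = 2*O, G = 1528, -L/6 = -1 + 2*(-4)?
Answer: 5598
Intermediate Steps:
L = 54 (L = -6*(-1 + 2*(-4)) = -6*(-1 - 8) = -6*(-9) = 54)
N(a) = 54
y(S, s) = 2 + S*s
(G + y(137, -37)) + (65 + J(N(-2))*84) = (1528 + (2 + 137*(-37))) + (65 + (2*54)*84) = (1528 + (2 - 5069)) + (65 + 108*84) = (1528 - 5067) + (65 + 9072) = -3539 + 9137 = 5598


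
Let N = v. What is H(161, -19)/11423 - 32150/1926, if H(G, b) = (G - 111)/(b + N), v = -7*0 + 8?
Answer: -2019920125/121003839 ≈ -16.693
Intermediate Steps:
v = 8 (v = 0 + 8 = 8)
N = 8
H(G, b) = (-111 + G)/(8 + b) (H(G, b) = (G - 111)/(b + 8) = (-111 + G)/(8 + b))
H(161, -19)/11423 - 32150/1926 = ((-111 + 161)/(8 - 19))/11423 - 32150/1926 = (50/(-11))*(1/11423) - 32150*1/1926 = -1/11*50*(1/11423) - 16075/963 = -50/11*1/11423 - 16075/963 = -50/125653 - 16075/963 = -2019920125/121003839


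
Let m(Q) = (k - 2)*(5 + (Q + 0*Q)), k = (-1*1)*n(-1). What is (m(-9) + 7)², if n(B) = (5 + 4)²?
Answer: 114921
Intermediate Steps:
n(B) = 81 (n(B) = 9² = 81)
k = -81 (k = -1*1*81 = -1*81 = -81)
m(Q) = -415 - 83*Q (m(Q) = (-81 - 2)*(5 + (Q + 0*Q)) = -83*(5 + (Q + 0)) = -83*(5 + Q) = -415 - 83*Q)
(m(-9) + 7)² = ((-415 - 83*(-9)) + 7)² = ((-415 + 747) + 7)² = (332 + 7)² = 339² = 114921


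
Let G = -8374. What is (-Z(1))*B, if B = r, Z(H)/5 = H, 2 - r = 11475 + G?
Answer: 15495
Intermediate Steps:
r = -3099 (r = 2 - (11475 - 8374) = 2 - 1*3101 = 2 - 3101 = -3099)
Z(H) = 5*H
B = -3099
(-Z(1))*B = -5*(-3099) = 15495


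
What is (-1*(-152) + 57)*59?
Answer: 12331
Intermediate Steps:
(-1*(-152) + 57)*59 = (152 + 57)*59 = 209*59 = 12331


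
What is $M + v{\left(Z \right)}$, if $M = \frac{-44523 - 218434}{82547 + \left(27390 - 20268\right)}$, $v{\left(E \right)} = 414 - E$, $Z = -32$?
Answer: $\frac{39729417}{89669} \approx 443.07$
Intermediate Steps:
$M = - \frac{262957}{89669}$ ($M = - \frac{262957}{82547 + \left(27390 - 20268\right)} = - \frac{262957}{82547 + 7122} = - \frac{262957}{89669} \approx -2.9325$)
$M + v{\left(Z \right)} = - \frac{262957}{89669} + \left(414 - -32\right) = - \frac{262957}{89669} + \left(414 + 32\right) = - \frac{262957}{89669} + 446 = \frac{39729417}{89669}$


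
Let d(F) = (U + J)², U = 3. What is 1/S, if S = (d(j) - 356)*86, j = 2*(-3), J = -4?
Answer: -1/30530 ≈ -3.2755e-5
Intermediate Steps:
j = -6
d(F) = 1 (d(F) = (3 - 4)² = (-1)² = 1)
S = -30530 (S = (1 - 356)*86 = -355*86 = -30530)
1/S = 1/(-30530) = -1/30530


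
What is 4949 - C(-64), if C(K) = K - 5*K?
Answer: 4693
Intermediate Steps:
C(K) = -4*K
4949 - C(-64) = 4949 - (-4)*(-64) = 4949 - 1*256 = 4949 - 256 = 4693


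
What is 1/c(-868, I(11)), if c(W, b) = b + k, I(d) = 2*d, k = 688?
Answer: 1/710 ≈ 0.0014085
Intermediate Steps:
c(W, b) = 688 + b (c(W, b) = b + 688 = 688 + b)
1/c(-868, I(11)) = 1/(688 + 2*11) = 1/(688 + 22) = 1/710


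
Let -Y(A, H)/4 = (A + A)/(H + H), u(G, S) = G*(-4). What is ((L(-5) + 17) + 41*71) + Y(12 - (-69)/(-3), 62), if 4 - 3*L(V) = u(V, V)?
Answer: 271874/93 ≈ 2923.4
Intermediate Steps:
u(G, S) = -4*G
L(V) = 4/3 + 4*V/3 (L(V) = 4/3 - (-4)*V/3 = 4/3 + 4*V/3)
Y(A, H) = -4*A/H (Y(A, H) = -4*(A + A)/(H + H) = -4*2*A/(2*H) = -4*2*A*1/(2*H) = -4*A/H)
((L(-5) + 17) + 41*71) + Y(12 - (-69)/(-3), 62) = (((4/3 + (4/3)*(-5)) + 17) + 41*71) - 4*(12 - (-69)/(-3))/62 = (((4/3 - 20/3) + 17) + 2911) - 4*(12 - (-69)*(-1)/3)*1/62 = ((-16/3 + 17) + 2911) - 4*(12 - 1*23)*1/62 = (35/3 + 2911) - 4*(12 - 23)*1/62 = 8768/3 - 4*(-11)*1/62 = 8768/3 + 22/31 = 271874/93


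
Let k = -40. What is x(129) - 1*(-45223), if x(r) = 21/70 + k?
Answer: 451833/10 ≈ 45183.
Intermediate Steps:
x(r) = -397/10 (x(r) = 21/70 - 40 = 21*(1/70) - 40 = 3/10 - 40 = -397/10)
x(129) - 1*(-45223) = -397/10 - 1*(-45223) = -397/10 + 45223 = 451833/10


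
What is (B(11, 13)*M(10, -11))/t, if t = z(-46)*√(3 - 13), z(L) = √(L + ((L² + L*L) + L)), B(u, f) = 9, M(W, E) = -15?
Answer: 9*I*√46/92 ≈ 0.66349*I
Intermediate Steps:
z(L) = √(2*L + 2*L²) (z(L) = √(L + ((L² + L²) + L)) = √(L + (2*L² + L)) = √(L + (L + 2*L²)) = √(2*L + 2*L²))
t = 30*I*√46 (t = (√2*√(-46*(1 - 46)))*√(3 - 13) = (√2*√(-46*(-45)))*√(-10) = (√2*√2070)*(I*√10) = (√2*(3*√230))*(I*√10) = (6*√115)*(I*√10) = 30*I*√46 ≈ 203.47*I)
(B(11, 13)*M(10, -11))/t = (9*(-15))/((30*I*√46)) = -(-9)*I*√46/92 = 9*I*√46/92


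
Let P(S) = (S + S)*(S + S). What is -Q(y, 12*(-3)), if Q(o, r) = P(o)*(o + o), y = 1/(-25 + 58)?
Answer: -8/35937 ≈ -0.00022261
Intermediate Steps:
y = 1/33 ≈ 0.030303
P(S) = 4*S² (P(S) = (2*S)*(2*S) = 4*S²)
Q(o, r) = 8*o³ (Q(o, r) = (4*o²)*(o + o) = (4*o²)*(2*o) = 8*o³)
-Q(y, 12*(-3)) = -8*(1/33)³ = -8/35937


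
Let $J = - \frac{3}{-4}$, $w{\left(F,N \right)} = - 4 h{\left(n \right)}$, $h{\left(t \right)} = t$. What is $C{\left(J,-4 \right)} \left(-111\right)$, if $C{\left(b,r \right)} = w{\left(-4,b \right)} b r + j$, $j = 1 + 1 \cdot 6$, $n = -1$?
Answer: $555$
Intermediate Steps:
$w{\left(F,N \right)} = 4$ ($w{\left(F,N \right)} = \left(-4\right) \left(-1\right) = 4$)
$J = \frac{3}{4}$ ($J = \left(-3\right) \left(- \frac{1}{4}\right) = \frac{3}{4} \approx 0.75$)
$j = 7$ ($j = 1 + 6 = 7$)
$C{\left(b,r \right)} = 7 + 4 b r$ ($C{\left(b,r \right)} = 4 b r + 7 = 7 + 4 b r$)
$C{\left(J,-4 \right)} \left(-111\right) = \left(7 + 4 \cdot \frac{3}{4} \left(-4\right)\right) \left(-111\right) = \left(7 - 12\right) \left(-111\right) = \left(-5\right) \left(-111\right) = 555$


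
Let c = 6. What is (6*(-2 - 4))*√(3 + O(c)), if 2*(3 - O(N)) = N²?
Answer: -72*I*√3 ≈ -124.71*I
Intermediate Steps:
O(N) = 3 - N²/2
(6*(-2 - 4))*√(3 + O(c)) = (6*(-2 - 4))*√(3 + (3 - ½*6²)) = (6*(-6))*√(3 + (3 - ½*36)) = -36*√(3 + (3 - 18)) = -36*√(3 - 15) = -72*I*√3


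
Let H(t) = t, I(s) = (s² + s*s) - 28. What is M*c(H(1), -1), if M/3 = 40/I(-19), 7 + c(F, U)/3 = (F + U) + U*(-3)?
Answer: -720/347 ≈ -2.0749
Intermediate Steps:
I(s) = -28 + 2*s² (I(s) = (s² + s²) - 28 = 2*s² - 28 = -28 + 2*s²)
c(F, U) = -21 - 6*U + 3*F (c(F, U) = -21 + 3*((F + U) + U*(-3)) = -21 + 3*((F + U) - 3*U) = -21 + 3*(F - 2*U) = -21 + (-6*U + 3*F) = -21 - 6*U + 3*F)
M = 60/347 (M = 3*(40/(-28 + 2*(-19)²)) = 3*(40/(-28 + 2*361)) = 3*(40/(-28 + 722)) = 3*(40/694) = 3*(40*(1/694)) = 3*(20/347) = 60/347 ≈ 0.17291)
M*c(H(1), -1) = 60*(-21 - 6*(-1) + 3*1)/347 = 60*(-21 + 6 + 3)/347 = (60/347)*(-12) = -720/347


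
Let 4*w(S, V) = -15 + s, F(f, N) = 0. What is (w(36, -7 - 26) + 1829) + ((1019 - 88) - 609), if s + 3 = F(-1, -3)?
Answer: 4293/2 ≈ 2146.5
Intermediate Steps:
s = -3 (s = -3 + 0 = -3)
w(S, V) = -9/2 (w(S, V) = (-15 - 3)/4 = (1/4)*(-18) = -9/2)
(w(36, -7 - 26) + 1829) + ((1019 - 88) - 609) = (-9/2 + 1829) + ((1019 - 88) - 609) = 3649/2 + (931 - 609) = 3649/2 + 322 = 4293/2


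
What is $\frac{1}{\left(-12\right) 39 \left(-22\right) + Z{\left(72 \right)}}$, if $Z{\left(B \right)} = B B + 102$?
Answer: $\frac{1}{15582} \approx 6.4177 \cdot 10^{-5}$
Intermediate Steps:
$Z{\left(B \right)} = 102 + B^{2}$ ($Z{\left(B \right)} = B^{2} + 102 = 102 + B^{2}$)
$\frac{1}{\left(-12\right) 39 \left(-22\right) + Z{\left(72 \right)}} = \frac{1}{\left(-12\right) 39 \left(-22\right) + \left(102 + 72^{2}\right)} = \frac{1}{\left(-468\right) \left(-22\right) + \left(102 + 5184\right)} = \frac{1}{10296 + 5286} = \frac{1}{15582}$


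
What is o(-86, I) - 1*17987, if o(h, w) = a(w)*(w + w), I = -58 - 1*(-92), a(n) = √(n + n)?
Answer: -17987 + 136*√17 ≈ -17426.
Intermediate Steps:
a(n) = √2*√n (a(n) = √(2*n) = √2*√n)
I = 34 (I = -58 + 92 = 34)
o(h, w) = 2*√2*w^(3/2) (o(h, w) = (√2*√w)*(w + w) = (√2*√w)*(2*w) = 2*√2*w^(3/2))
o(-86, I) - 1*17987 = 2*√2*34^(3/2) - 1*17987 = 2*√2*(34*√34) - 17987 = 136*√17 - 17987 = -17987 + 136*√17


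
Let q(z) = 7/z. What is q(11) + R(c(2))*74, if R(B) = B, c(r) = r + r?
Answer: 3263/11 ≈ 296.64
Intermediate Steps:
c(r) = 2*r
q(11) + R(c(2))*74 = 7/11 + (2*2)*74 = 7*(1/11) + 4*74 = 7/11 + 296 = 3263/11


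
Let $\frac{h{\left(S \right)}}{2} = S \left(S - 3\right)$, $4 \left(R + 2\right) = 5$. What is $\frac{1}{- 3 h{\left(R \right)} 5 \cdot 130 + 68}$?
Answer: $- \frac{4}{43603} \approx -9.1737 \cdot 10^{-5}$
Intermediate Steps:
$R = - \frac{3}{4}$ ($R = -2 + \frac{1}{4} \cdot 5 = -2 + \frac{5}{4} = - \frac{3}{4} \approx -0.75$)
$h{\left(S \right)} = 2 S \left(-3 + S\right)$ ($h{\left(S \right)} = 2 S \left(S - 3\right) = 2 S \left(-3 + S\right)$)
$\frac{1}{- 3 h{\left(R \right)} 5 \cdot 130 + 68} = \frac{1}{- 3 \cdot 2 \left(- \frac{3}{4}\right) \left(-3 - \frac{3}{4}\right) 5 \cdot 130 + 68} = \frac{1}{- 3 \cdot 2 \left(- \frac{3}{4}\right) \left(- \frac{15}{4}\right) 5 \cdot 130 + 68} = \frac{1}{\left(-3\right) \frac{45}{8} \cdot 5 \cdot 130 + 68} = \frac{1}{\left(- \frac{135}{8}\right) 5 \cdot 130 + 68} = \frac{1}{\left(- \frac{675}{8}\right) 130 + 68} = \frac{1}{- \frac{43875}{4} + 68} = \frac{1}{- \frac{43603}{4}} = - \frac{4}{43603}$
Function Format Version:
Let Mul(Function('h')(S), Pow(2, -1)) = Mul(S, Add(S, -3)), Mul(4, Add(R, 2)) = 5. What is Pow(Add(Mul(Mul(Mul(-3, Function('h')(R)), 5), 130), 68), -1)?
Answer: Rational(-4, 43603) ≈ -9.1737e-5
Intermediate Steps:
R = Rational(-3, 4) (R = Add(-2, Mul(Rational(1, 4), 5)) = Add(-2, Rational(5, 4)) = Rational(-3, 4) ≈ -0.75000)
Function('h')(S) = Mul(2, S, Add(-3, S)) (Function('h')(S) = Mul(2, Mul(S, Add(S, -3))) = Mul(2, Mul(S, Add(-3, S))) = Mul(2, S, Add(-3, S)))
Pow(Add(Mul(Mul(Mul(-3, Function('h')(R)), 5), 130), 68), -1) = Pow(Add(Mul(Mul(Mul(-3, Mul(2, Rational(-3, 4), Add(-3, Rational(-3, 4)))), 5), 130), 68), -1) = Pow(Add(Mul(Mul(Mul(-3, Mul(2, Rational(-3, 4), Rational(-15, 4))), 5), 130), 68), -1) = Pow(Add(Mul(Mul(Mul(-3, Rational(45, 8)), 5), 130), 68), -1) = Pow(Add(Mul(Mul(Rational(-135, 8), 5), 130), 68), -1) = Pow(Add(Mul(Rational(-675, 8), 130), 68), -1) = Pow(Add(Rational(-43875, 4), 68), -1) = Pow(Rational(-43603, 4), -1) = Rational(-4, 43603)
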